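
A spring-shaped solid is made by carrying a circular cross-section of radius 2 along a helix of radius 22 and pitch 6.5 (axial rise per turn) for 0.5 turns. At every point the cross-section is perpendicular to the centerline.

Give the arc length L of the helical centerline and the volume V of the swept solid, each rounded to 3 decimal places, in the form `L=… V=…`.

L=69.191 V=869.485

2πR = 2π·22 = 138.230077
per-turn = √(138.230077² + 6.5²) = √(19107.5541 + 42.25) = √19149.8041 = 138.382817
L = 0.5 × 138.382817 = 69.191409
V = π·2² × L = 12.566371 × 69.191409 = 869.484884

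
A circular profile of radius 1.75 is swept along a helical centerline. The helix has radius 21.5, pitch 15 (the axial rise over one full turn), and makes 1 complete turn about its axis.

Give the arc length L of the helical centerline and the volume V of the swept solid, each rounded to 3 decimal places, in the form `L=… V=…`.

2πR = 2π·21.5 = 135.088484
per-turn = √(135.088484² + 15²) = √(18248.8985 + 225) = √18473.8985 = 135.918720
L = 1 × 135.918720 = 135.918720
V = π·1.75² × L = 9.621128 × 135.918720 = 1307.691338

L=135.919 V=1307.691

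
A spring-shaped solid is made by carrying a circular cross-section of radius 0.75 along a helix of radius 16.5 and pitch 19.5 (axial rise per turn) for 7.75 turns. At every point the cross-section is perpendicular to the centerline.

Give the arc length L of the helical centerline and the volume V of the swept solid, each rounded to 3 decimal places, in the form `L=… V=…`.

L=817.552 V=1444.733

2πR = 2π·16.5 = 103.672558
per-turn = √(103.672558² + 19.5²) = √(10747.9992 + 380.25) = √11128.2492 = 105.490517
L = 7.75 × 105.490517 = 817.551507
V = π·0.75² × L = 1.767146 × 817.551507 = 1444.732768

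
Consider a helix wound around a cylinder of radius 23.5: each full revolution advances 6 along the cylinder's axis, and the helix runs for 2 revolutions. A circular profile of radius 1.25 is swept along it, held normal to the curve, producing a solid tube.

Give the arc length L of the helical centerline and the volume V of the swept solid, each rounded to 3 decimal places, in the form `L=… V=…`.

L=295.553 V=1450.794

2πR = 2π·23.5 = 147.654855
per-turn = √(147.654855² + 6²) = √(21801.9561 + 36) = √21837.9561 = 147.776710
L = 2 × 147.776710 = 295.553421
V = π·1.25² × L = 4.908739 × 295.553421 = 1450.794461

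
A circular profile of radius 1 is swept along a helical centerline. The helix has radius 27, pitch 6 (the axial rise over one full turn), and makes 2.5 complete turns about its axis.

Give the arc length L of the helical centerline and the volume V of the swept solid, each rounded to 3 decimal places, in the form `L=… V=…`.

L=424.380 V=1333.230

2πR = 2π·27 = 169.646003
per-turn = √(169.646003² + 6²) = √(28779.7664 + 36) = √28815.7664 = 169.752073
L = 2.5 × 169.752073 = 424.380184
V = π·1² × L = 3.141593 × 424.380184 = 1333.229667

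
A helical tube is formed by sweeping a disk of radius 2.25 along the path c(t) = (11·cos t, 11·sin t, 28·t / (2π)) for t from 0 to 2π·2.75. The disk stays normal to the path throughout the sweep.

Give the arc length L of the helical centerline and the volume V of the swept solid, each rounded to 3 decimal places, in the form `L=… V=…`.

2πR = 2π·11 = 69.115038
per-turn = √(69.115038² + 28²) = √(4776.8885 + 784) = √5560.8885 = 74.571365
L = 2.75 × 74.571365 = 205.071255
V = π·2.25² × L = 15.904313 × 205.071255 = 3261.517383

L=205.071 V=3261.517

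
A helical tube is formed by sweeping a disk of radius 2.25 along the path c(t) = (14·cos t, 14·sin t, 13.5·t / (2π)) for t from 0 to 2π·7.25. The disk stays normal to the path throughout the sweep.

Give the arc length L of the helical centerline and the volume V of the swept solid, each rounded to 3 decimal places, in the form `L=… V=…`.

L=645.210 V=10261.623

2πR = 2π·14 = 87.964594
per-turn = √(87.964594² + 13.5²) = √(7737.7699 + 182.25) = √7920.0199 = 88.994493
L = 7.25 × 88.994493 = 645.210077
V = π·2.25² × L = 15.904313 × 645.210077 = 10261.622891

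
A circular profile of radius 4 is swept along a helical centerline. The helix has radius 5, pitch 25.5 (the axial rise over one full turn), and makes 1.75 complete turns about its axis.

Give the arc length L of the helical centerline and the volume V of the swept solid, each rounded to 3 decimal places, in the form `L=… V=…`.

L=70.809 V=3559.264

2πR = 2π·5 = 31.415927
per-turn = √(31.415927² + 25.5²) = √(986.9604 + 650.25) = √1637.2104 = 40.462457
L = 1.75 × 40.462457 = 70.809300
V = π·4² × L = 50.265482 × 70.809300 = 3559.263629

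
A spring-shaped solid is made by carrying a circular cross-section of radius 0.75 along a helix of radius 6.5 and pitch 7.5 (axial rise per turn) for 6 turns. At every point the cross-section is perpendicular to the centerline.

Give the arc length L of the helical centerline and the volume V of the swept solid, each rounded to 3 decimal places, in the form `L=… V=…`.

2πR = 2π·6.5 = 40.840704
per-turn = √(40.840704² + 7.5²) = √(1667.9631 + 56.25) = √1724.2131 = 41.523646
L = 6 × 41.523646 = 249.141874
V = π·0.75² × L = 1.767146 × 249.141874 = 440.270032

L=249.142 V=440.270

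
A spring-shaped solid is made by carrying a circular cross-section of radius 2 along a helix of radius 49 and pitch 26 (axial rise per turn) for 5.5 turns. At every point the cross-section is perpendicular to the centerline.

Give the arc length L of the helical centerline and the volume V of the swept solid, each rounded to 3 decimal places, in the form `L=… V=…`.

2πR = 2π·49 = 307.876080
per-turn = √(307.876080² + 26²) = √(94787.6807 + 676) = √95463.6807 = 308.971974
L = 5.5 × 308.971974 = 1699.345857
V = π·2² × L = 12.566371 × 1699.345857 = 21354.609836

L=1699.346 V=21354.610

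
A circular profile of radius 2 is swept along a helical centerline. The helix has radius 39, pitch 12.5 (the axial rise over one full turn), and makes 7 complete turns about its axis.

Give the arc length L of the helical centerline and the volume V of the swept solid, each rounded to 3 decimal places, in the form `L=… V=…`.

2πR = 2π·39 = 245.044227
per-turn = √(245.044227² + 12.5²) = √(60046.6732 + 156.25) = √60202.9232 = 245.362840
L = 7 × 245.362840 = 1717.539879
V = π·2² × L = 12.566371 × 1717.539879 = 21583.242663

L=1717.540 V=21583.243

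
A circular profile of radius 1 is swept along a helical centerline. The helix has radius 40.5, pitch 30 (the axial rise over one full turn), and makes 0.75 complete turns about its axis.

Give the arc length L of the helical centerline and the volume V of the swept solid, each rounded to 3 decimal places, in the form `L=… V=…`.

2πR = 2π·40.5 = 254.469005
per-turn = √(254.469005² + 30²) = √(64754.4745 + 900) = √65654.4745 = 256.231291
L = 0.75 × 256.231291 = 192.173468
V = π·1² × L = 3.141593 × 192.173468 = 603.730756

L=192.173 V=603.731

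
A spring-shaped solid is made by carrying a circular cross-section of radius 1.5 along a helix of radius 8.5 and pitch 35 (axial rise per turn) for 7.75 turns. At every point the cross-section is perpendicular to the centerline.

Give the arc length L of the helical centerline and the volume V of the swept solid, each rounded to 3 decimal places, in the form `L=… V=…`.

L=494.867 V=3498.012

2πR = 2π·8.5 = 53.407075
per-turn = √(53.407075² + 35²) = √(2852.3157 + 1225) = √4077.3157 = 63.853862
L = 7.75 × 63.853862 = 494.867429
V = π·1.5² × L = 7.068583 × 494.867429 = 3498.011731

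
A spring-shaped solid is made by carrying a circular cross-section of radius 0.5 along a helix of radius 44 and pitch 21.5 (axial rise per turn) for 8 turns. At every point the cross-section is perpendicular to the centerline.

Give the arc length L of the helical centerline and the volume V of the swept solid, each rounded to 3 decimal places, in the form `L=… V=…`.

2πR = 2π·44 = 276.460154
per-turn = √(276.460154² + 21.5²) = √(76430.2165 + 462.25) = √76892.4665 = 277.294909
L = 8 × 277.294909 = 2218.359271
V = π·0.5² × L = 0.785398 × 2218.359271 = 1742.295297

L=2218.359 V=1742.295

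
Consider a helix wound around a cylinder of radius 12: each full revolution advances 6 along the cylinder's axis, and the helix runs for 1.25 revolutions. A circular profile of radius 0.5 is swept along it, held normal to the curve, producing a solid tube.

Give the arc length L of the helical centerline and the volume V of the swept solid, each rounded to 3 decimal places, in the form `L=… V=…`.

2πR = 2π·12 = 75.398224
per-turn = √(75.398224² + 6²) = √(5684.8921 + 36) = √5720.8921 = 75.636579
L = 1.25 × 75.636579 = 94.545724
V = π·0.5² × L = 0.785398 × 94.545724 = 74.256038

L=94.546 V=74.256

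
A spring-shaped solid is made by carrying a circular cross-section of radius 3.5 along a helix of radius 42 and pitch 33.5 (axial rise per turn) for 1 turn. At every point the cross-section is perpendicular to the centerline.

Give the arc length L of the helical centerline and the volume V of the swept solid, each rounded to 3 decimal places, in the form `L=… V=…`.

L=266.012 V=10237.327

2πR = 2π·42 = 263.893783
per-turn = √(263.893783² + 33.5²) = √(69639.9287 + 1122.25) = √70762.1787 = 266.011614
L = 1 × 266.011614 = 266.011614
V = π·3.5² × L = 38.484510 × 266.011614 = 10237.326612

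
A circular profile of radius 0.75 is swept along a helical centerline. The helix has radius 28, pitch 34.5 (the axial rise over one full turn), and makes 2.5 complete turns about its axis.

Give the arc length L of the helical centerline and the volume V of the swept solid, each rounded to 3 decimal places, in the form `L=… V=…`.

2πR = 2π·28 = 175.929189
per-turn = √(175.929189² + 34.5²) = √(30951.0794 + 1190.25) = √32141.3294 = 179.280031
L = 2.5 × 179.280031 = 448.200077
V = π·0.75² × L = 1.767146 × 448.200077 = 792.034913

L=448.200 V=792.035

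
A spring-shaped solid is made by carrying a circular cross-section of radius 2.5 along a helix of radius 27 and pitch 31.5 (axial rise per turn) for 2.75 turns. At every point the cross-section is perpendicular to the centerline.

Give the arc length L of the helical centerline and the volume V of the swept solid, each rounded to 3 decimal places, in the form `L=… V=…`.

L=474.501 V=9316.799

2πR = 2π·27 = 169.646003
per-turn = √(169.646003² + 31.5²) = √(28779.7664 + 992.25) = √29772.0164 = 172.545694
L = 2.75 × 172.545694 = 474.500658
V = π·2.5² × L = 19.634954 × 474.500658 = 9316.798630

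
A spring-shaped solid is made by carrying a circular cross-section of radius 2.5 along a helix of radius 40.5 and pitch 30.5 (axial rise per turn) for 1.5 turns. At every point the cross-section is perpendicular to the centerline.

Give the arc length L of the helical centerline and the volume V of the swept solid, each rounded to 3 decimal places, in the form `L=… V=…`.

2πR = 2π·40.5 = 254.469005
per-turn = √(254.469005² + 30.5²) = √(64754.4745 + 930.25) = √65684.7245 = 256.290313
L = 1.5 × 256.290313 = 384.435469
V = π·2.5² × L = 19.634954 × 384.435469 = 7548.372789

L=384.435 V=7548.373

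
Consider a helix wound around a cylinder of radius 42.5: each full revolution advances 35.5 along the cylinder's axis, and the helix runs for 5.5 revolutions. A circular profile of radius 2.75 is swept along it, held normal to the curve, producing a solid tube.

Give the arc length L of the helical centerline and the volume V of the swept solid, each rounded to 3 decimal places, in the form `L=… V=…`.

2πR = 2π·42.5 = 267.035376
per-turn = √(267.035376² + 35.5²) = √(71307.8918 + 1260.25) = √72568.1418 = 269.384747
L = 5.5 × 269.384747 = 1481.616107
V = π·2.75² × L = 23.758294 × 1481.616107 = 35200.671728

L=1481.616 V=35200.672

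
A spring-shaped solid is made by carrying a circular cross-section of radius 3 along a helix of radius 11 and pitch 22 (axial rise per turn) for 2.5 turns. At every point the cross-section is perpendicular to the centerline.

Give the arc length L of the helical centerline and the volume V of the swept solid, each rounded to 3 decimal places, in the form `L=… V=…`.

2πR = 2π·11 = 69.115038
per-turn = √(69.115038² + 22²) = √(4776.8885 + 484) = √5260.8885 = 72.531983
L = 2.5 × 72.531983 = 181.329957
V = π·3² × L = 28.274334 × 181.329957 = 5126.983748

L=181.330 V=5126.984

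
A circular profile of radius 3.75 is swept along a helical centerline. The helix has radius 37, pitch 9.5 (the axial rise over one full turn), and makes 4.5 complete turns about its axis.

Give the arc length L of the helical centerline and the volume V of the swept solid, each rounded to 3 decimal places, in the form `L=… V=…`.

2πR = 2π·37 = 232.477856
per-turn = √(232.477856² + 9.5²) = √(54045.9537 + 90.25) = √54136.2037 = 232.671880
L = 4.5 × 232.671880 = 1047.023460
V = π·3.75² × L = 44.178647 × 1047.023460 = 46256.079499

L=1047.023 V=46256.079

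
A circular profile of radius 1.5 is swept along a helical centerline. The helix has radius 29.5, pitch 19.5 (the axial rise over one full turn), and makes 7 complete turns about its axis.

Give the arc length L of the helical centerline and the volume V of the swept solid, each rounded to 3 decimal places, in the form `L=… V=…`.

L=1304.638 V=9221.944

2πR = 2π·29.5 = 185.353967
per-turn = √(185.353967² + 19.5²) = √(34356.0929 + 380.25) = √34736.3429 = 186.376884
L = 7 × 186.376884 = 1304.638189
V = π·1.5² × L = 7.068583 × 1304.638189 = 9221.943935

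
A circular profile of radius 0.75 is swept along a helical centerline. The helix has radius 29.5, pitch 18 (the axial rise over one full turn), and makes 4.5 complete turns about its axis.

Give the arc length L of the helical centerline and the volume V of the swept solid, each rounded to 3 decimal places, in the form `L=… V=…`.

L=838.017 V=1480.898

2πR = 2π·29.5 = 185.353967
per-turn = √(185.353967² + 18²) = √(34356.0929 + 324) = √34680.0929 = 186.225919
L = 4.5 × 186.225919 = 838.016636
V = π·0.75² × L = 1.767146 × 838.016636 = 1480.897635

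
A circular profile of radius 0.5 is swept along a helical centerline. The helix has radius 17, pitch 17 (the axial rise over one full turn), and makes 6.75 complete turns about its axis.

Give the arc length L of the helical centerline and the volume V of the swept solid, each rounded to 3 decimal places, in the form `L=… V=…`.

L=730.070 V=573.396

2πR = 2π·17 = 106.814150
per-turn = √(106.814150² + 17²) = √(11409.2627 + 289) = √11698.2627 = 108.158507
L = 6.75 × 108.158507 = 730.069924
V = π·0.5² × L = 0.785398 × 730.069924 = 573.395577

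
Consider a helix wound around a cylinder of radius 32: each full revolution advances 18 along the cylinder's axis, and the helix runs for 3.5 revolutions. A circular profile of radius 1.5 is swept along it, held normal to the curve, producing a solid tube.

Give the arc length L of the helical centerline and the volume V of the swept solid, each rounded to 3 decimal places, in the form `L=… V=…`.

L=706.531 V=4994.174

2πR = 2π·32 = 201.061930
per-turn = √(201.061930² + 18²) = √(40425.8996 + 324) = √40749.8996 = 201.866044
L = 3.5 × 201.866044 = 706.531153
V = π·1.5² × L = 7.068583 × 706.531153 = 4994.174431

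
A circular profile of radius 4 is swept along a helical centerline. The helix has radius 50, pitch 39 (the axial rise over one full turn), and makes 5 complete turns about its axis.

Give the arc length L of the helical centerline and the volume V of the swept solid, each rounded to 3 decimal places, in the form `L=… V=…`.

2πR = 2π·50 = 314.159265
per-turn = √(314.159265² + 39²) = √(98696.0440 + 1521) = √100217.0440 = 316.570757
L = 5 × 316.570757 = 1582.853784
V = π·4² × L = 50.265482 × 1582.853784 = 79562.909092

L=1582.854 V=79562.909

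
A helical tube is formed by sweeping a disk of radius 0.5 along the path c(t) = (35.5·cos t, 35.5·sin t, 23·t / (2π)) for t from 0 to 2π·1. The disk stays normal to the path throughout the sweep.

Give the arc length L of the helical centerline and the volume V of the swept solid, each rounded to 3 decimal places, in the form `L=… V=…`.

2πR = 2π·35.5 = 223.053078
per-turn = √(223.053078² + 23²) = √(49752.6758 + 529) = √50281.6758 = 224.235759
L = 1 × 224.235759 = 224.235759
V = π·0.5² × L = 0.785398 × 224.235759 = 176.114354

L=224.236 V=176.114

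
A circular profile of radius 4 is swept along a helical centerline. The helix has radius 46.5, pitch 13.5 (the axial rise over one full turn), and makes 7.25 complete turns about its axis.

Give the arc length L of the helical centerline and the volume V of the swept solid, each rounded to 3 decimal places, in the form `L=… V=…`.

2πR = 2π·46.5 = 292.168117
per-turn = √(292.168117² + 13.5²) = √(85362.2085 + 182.25) = √85544.4585 = 292.479843
L = 7.25 × 292.479843 = 2120.478861
V = π·4² × L = 50.265482 × 2120.478861 = 106586.892967

L=2120.479 V=106586.893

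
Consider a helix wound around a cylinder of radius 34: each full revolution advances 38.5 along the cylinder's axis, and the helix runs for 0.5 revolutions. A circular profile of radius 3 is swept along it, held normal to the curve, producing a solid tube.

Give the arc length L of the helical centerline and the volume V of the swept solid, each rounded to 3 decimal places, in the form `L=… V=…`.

L=108.535 V=3068.752

2πR = 2π·34 = 213.628300
per-turn = √(213.628300² + 38.5²) = √(45637.0508 + 1482.25) = √47119.3008 = 217.069806
L = 0.5 × 217.069806 = 108.534903
V = π·3² × L = 28.274334 × 108.534903 = 3068.752088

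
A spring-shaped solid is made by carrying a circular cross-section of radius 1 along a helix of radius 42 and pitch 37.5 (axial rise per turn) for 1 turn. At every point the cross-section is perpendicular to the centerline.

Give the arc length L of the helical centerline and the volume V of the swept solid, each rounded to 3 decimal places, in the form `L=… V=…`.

2πR = 2π·42 = 263.893783
per-turn = √(263.893783² + 37.5²) = √(69639.9287 + 1406.25) = √71046.1787 = 266.544891
L = 1 × 266.544891 = 266.544891
V = π·1² × L = 3.141593 × 266.544891 = 837.375470

L=266.545 V=837.375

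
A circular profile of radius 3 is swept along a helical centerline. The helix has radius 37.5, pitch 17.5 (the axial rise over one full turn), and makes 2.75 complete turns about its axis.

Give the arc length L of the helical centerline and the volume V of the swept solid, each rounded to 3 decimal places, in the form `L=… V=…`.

2πR = 2π·37.5 = 235.619449
per-turn = √(235.619449² + 17.5²) = √(55516.5248 + 306.25) = √55822.7748 = 236.268438
L = 2.75 × 236.268438 = 649.738204
V = π·3² × L = 28.274334 × 649.738204 = 18370.914924

L=649.738 V=18370.915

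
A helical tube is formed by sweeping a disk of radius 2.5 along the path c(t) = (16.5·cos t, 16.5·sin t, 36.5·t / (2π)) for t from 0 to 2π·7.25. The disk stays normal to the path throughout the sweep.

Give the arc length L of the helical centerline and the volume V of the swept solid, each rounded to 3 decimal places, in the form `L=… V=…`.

2πR = 2π·16.5 = 103.672558
per-turn = √(103.672558² + 36.5²) = √(10747.9992 + 1332.25) = √12080.2492 = 109.910187
L = 7.25 × 109.910187 = 796.848855
V = π·2.5² × L = 19.634954 × 796.848855 = 15646.090686

L=796.849 V=15646.091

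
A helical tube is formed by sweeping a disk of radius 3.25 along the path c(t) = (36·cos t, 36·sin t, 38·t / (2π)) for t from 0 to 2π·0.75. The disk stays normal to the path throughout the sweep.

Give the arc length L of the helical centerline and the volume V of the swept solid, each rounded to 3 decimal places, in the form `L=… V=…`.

2πR = 2π·36 = 226.194671
per-turn = √(226.194671² + 38²) = √(51164.0292 + 1444) = √52608.0292 = 229.364403
L = 0.75 × 229.364403 = 172.023302
V = π·3.25² × L = 33.183072 × 172.023302 = 5708.261686

L=172.023 V=5708.262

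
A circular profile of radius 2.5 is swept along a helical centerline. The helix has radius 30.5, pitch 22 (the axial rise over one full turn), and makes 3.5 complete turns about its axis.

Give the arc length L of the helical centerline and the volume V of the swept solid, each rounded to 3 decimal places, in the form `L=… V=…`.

L=675.135 V=13256.252

2πR = 2π·30.5 = 191.637152
per-turn = √(191.637152² + 22²) = √(36724.7980 + 484) = √37208.7980 = 192.895822
L = 3.5 × 192.895822 = 675.135375
V = π·2.5² × L = 19.634954 × 675.135375 = 13256.252098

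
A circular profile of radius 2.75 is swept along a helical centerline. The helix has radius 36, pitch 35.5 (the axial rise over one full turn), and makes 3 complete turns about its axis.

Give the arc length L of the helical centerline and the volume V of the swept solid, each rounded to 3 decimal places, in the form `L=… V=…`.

2πR = 2π·36 = 226.194671
per-turn = √(226.194671² + 35.5²) = √(51164.0292 + 1260.25) = √52424.2792 = 228.963489
L = 3 × 228.963489 = 686.890466
V = π·2.75² × L = 23.758294 × 686.890466 = 16319.345952

L=686.890 V=16319.346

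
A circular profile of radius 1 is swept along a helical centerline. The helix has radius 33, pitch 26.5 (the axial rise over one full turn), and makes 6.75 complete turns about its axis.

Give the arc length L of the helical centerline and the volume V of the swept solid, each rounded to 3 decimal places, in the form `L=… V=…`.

L=1410.964 V=4432.674

2πR = 2π·33 = 207.345115
per-turn = √(207.345115² + 26.5²) = √(42991.9968 + 702.25) = √43694.2468 = 209.031688
L = 6.75 × 209.031688 = 1410.963897
V = π·1² × L = 3.141593 × 1410.963897 = 4432.673813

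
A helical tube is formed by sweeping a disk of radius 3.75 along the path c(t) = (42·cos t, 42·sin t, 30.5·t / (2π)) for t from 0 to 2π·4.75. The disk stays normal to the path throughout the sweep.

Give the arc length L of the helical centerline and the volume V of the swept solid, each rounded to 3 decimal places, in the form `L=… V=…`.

L=1261.840 V=55746.374

2πR = 2π·42 = 263.893783
per-turn = √(263.893783² + 30.5²) = √(69639.9287 + 930.25) = √70570.1787 = 265.650482
L = 4.75 × 265.650482 = 1261.839790
V = π·3.75² × L = 44.178647 × 1261.839790 = 55746.374268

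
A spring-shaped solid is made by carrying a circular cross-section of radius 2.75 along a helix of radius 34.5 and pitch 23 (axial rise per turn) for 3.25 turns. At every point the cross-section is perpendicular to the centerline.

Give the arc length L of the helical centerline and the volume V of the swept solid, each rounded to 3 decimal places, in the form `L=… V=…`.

2πR = 2π·34.5 = 216.769893
per-turn = √(216.769893² + 23²) = √(46989.1866 + 529) = √47518.1866 = 217.986666
L = 3.25 × 217.986666 = 708.456664
V = π·2.75² × L = 23.758294 × 708.456664 = 16831.722035

L=708.457 V=16831.722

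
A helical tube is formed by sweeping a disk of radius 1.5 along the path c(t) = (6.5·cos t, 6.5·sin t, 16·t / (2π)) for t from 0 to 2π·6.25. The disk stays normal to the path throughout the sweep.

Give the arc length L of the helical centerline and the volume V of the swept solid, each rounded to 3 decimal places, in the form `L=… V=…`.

L=274.144 V=1937.808

2πR = 2π·6.5 = 40.840704
per-turn = √(40.840704² + 16²) = √(1667.9631 + 256) = √1923.9631 = 43.863004
L = 6.25 × 43.863004 = 274.143777
V = π·1.5² × L = 7.068583 × 274.143777 = 1937.808169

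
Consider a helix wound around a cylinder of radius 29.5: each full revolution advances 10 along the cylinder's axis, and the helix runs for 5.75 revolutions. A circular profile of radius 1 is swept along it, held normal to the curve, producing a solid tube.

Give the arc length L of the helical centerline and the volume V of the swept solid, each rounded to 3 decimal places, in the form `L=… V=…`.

L=1067.335 V=3353.133

2πR = 2π·29.5 = 185.353967
per-turn = √(185.353967² + 10²) = √(34356.0929 + 100) = √34456.0929 = 185.623525
L = 5.75 × 185.623525 = 1067.335267
V = π·1² × L = 3.141593 × 1067.335267 = 3353.132634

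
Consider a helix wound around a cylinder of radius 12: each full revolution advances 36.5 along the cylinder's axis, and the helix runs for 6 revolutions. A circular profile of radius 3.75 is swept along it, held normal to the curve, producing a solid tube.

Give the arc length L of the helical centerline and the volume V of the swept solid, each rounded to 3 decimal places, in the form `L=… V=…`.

2πR = 2π·12 = 75.398224
per-turn = √(75.398224² + 36.5²) = √(5684.8921 + 1332.25) = √7017.1421 = 83.768384
L = 6 × 83.768384 = 502.610303
V = π·3.75² × L = 44.178647 × 502.610303 = 22204.643007

L=502.610 V=22204.643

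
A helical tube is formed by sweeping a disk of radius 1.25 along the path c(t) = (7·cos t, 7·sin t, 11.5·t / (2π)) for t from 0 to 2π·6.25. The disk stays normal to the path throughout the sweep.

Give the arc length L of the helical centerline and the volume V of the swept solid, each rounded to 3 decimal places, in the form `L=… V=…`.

L=284.131 V=1394.723

2πR = 2π·7 = 43.982297
per-turn = √(43.982297² + 11.5²) = √(1934.4425 + 132.25) = √2066.6925 = 45.460889
L = 6.25 × 45.460889 = 284.130559
V = π·1.25² × L = 4.908739 × 284.130559 = 1394.722618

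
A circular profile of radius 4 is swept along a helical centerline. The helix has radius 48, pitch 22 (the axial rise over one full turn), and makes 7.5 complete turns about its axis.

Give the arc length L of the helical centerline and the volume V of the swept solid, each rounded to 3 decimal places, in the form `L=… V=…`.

2πR = 2π·48 = 301.592895
per-turn = √(301.592895² + 22²) = √(90958.2742 + 484) = √91442.2742 = 302.394236
L = 7.5 × 302.394236 = 2267.956772
V = π·4² × L = 50.265482 × 2267.956772 = 113999.941358

L=2267.957 V=113999.941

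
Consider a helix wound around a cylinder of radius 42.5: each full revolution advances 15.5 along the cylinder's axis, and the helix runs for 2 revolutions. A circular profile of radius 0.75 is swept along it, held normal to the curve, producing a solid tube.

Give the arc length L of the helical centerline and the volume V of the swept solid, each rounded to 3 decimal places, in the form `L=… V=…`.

L=534.970 V=945.369

2πR = 2π·42.5 = 267.035376
per-turn = √(267.035376² + 15.5²) = √(71307.8918 + 240.25) = √71548.1418 = 267.484844
L = 2 × 267.484844 = 534.969688
V = π·0.75² × L = 1.767146 × 534.969688 = 945.369474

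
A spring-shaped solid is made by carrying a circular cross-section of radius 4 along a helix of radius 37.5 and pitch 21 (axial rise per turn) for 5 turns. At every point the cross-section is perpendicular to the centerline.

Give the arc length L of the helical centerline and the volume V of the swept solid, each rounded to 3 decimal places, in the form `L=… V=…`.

L=1182.767 V=59452.361

2πR = 2π·37.5 = 235.619449
per-turn = √(235.619449² + 21²) = √(55516.5248 + 441) = √55957.5248 = 236.553429
L = 5 × 236.553429 = 1182.767145
V = π·4² × L = 50.265482 × 1182.767145 = 59452.361170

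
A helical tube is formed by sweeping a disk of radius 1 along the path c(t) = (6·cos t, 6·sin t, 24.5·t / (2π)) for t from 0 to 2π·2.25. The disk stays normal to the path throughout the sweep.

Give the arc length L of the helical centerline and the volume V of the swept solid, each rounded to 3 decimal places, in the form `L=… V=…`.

L=101.162 V=317.809

2πR = 2π·6 = 37.699112
per-turn = √(37.699112² + 24.5²) = √(1421.2230 + 600.25) = √2021.4730 = 44.960794
L = 2.25 × 44.960794 = 101.161787
V = π·1² × L = 3.141593 × 101.161787 = 317.809128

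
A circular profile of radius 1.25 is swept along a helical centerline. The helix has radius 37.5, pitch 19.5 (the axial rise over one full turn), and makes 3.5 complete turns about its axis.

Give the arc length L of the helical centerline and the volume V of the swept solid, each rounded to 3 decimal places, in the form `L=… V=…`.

2πR = 2π·37.5 = 235.619449
per-turn = √(235.619449² + 19.5²) = √(55516.5248 + 380.25) = √55896.7748 = 236.424988
L = 3.5 × 236.424988 = 827.487457
V = π·1.25² × L = 4.908739 × 827.487457 = 4061.919554

L=827.487 V=4061.920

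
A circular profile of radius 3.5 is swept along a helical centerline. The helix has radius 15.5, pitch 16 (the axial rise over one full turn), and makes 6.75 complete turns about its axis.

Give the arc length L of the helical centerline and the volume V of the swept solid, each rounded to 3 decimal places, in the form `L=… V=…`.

2πR = 2π·15.5 = 97.389372
per-turn = √(97.389372² + 16²) = √(9484.6898 + 256) = √9740.6898 = 98.694933
L = 6.75 × 98.694933 = 666.190799
V = π·3.5² × L = 38.484510 × 666.190799 = 25638.026461

L=666.191 V=25638.026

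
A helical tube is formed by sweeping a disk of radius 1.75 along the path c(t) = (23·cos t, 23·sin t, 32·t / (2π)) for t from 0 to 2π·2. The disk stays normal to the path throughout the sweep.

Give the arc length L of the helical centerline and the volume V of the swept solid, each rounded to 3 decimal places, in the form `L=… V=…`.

2πR = 2π·23 = 144.513262
per-turn = √(144.513262² + 32²) = √(20884.0829 + 1024) = √21908.0829 = 148.013793
L = 2 × 148.013793 = 296.027586
V = π·1.75² × L = 9.621128 × 296.027586 = 2848.119149

L=296.028 V=2848.119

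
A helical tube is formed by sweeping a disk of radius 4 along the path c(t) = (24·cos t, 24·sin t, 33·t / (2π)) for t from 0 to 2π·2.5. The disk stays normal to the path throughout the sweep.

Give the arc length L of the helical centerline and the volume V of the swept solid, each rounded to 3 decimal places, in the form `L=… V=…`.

2πR = 2π·24 = 150.796447
per-turn = √(150.796447² + 33²) = √(22739.5685 + 1089) = √23828.5685 = 154.365050
L = 2.5 × 154.365050 = 385.912624
V = π·4² × L = 50.265482 × 385.912624 = 19398.084233

L=385.913 V=19398.084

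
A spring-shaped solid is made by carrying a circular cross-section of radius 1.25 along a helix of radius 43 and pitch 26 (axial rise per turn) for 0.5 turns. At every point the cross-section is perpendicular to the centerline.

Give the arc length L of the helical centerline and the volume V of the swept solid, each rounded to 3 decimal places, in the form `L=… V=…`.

L=135.713 V=666.177

2πR = 2π·43 = 270.176968
per-turn = √(270.176968² + 26²) = √(72995.5942 + 676) = √73671.5942 = 271.425117
L = 0.5 × 271.425117 = 135.712559
V = π·1.25² × L = 4.908739 × 135.712559 = 666.177464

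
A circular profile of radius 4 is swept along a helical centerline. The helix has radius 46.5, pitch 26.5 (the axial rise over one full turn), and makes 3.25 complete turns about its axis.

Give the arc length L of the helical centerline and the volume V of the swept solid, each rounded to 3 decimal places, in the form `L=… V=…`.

L=953.444 V=47925.333

2πR = 2π·46.5 = 292.168117
per-turn = √(292.168117² + 26.5²) = √(85362.2085 + 702.25) = √86064.4585 = 293.367446
L = 3.25 × 293.367446 = 953.444200
V = π·4² × L = 50.265482 × 953.444200 = 47925.332710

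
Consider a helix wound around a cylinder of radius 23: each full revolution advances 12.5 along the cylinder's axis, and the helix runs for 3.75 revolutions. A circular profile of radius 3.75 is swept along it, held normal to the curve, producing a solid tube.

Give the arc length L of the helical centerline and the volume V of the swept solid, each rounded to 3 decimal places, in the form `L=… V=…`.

2πR = 2π·23 = 144.513262
per-turn = √(144.513262² + 12.5²) = √(20884.0829 + 156.25) = √21040.3329 = 145.052862
L = 3.75 × 145.052862 = 543.948234
V = π·3.75² × L = 44.178647 × 543.948234 = 24030.896861

L=543.948 V=24030.897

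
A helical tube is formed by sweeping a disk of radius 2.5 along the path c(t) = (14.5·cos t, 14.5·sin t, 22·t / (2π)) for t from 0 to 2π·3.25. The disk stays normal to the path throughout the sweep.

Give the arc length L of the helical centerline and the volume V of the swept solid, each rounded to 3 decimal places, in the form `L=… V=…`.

2πR = 2π·14.5 = 91.106187
per-turn = √(91.106187² + 22²) = √(8300.3373 + 484) = √8784.3373 = 93.724796
L = 3.25 × 93.724796 = 304.605586
V = π·2.5² × L = 19.634954 × 304.605586 = 5980.916686

L=304.606 V=5980.917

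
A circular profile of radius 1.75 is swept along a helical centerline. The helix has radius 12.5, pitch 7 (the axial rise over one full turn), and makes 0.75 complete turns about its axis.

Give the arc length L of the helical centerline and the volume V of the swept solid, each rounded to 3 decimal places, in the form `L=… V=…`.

2πR = 2π·12.5 = 78.539816
per-turn = √(78.539816² + 7²) = √(6168.5028 + 49) = √6217.5028 = 78.851143
L = 0.75 × 78.851143 = 59.138357
V = π·1.75² × L = 9.621128 × 59.138357 = 568.977675

L=59.138 V=568.978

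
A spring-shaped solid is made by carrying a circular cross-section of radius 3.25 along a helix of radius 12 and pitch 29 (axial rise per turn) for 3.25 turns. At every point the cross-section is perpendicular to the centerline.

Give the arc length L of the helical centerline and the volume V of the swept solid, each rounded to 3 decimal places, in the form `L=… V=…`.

L=262.545 V=8712.041

2πR = 2π·12 = 75.398224
per-turn = √(75.398224² + 29²) = √(5684.8921 + 841) = √6525.8921 = 80.782994
L = 3.25 × 80.782994 = 262.544731
V = π·3.25² × L = 33.183072 × 262.544731 = 8712.040812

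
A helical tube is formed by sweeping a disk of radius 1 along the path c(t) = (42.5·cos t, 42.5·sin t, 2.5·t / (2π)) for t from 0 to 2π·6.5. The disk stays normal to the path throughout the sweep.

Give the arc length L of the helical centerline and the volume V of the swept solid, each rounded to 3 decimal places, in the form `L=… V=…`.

L=1735.806 V=5453.195

2πR = 2π·42.5 = 267.035376
per-turn = √(267.035376² + 2.5²) = √(71307.8918 + 6.25) = √71314.1418 = 267.047078
L = 6.5 × 267.047078 = 1735.806006
V = π·1² × L = 3.141593 × 1735.806006 = 5453.195397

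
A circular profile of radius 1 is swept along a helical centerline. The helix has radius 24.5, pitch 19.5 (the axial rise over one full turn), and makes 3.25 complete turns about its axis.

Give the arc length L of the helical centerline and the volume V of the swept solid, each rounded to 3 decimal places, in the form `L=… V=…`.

L=504.297 V=1584.295

2πR = 2π·24.5 = 153.938040
per-turn = √(153.938040² + 19.5²) = √(23696.9202 + 380.25) = √24077.1702 = 155.168200
L = 3.25 × 155.168200 = 504.296649
V = π·1² × L = 3.141593 × 504.296649 = 1584.294647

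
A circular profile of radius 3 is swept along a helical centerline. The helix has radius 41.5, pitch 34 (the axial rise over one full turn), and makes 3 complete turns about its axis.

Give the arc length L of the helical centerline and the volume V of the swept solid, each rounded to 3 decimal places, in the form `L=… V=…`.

2πR = 2π·41.5 = 260.752190
per-turn = √(260.752190² + 34²) = √(67991.7047 + 1156) = √69147.7047 = 262.959512
L = 3 × 262.959512 = 788.878535
V = π·3² × L = 28.274334 × 788.878535 = 22305.015082

L=788.879 V=22305.015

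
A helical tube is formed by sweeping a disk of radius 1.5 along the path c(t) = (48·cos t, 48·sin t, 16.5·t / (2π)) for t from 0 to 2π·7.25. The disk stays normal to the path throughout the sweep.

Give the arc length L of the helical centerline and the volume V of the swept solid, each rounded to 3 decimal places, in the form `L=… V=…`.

2πR = 2π·48 = 301.592895
per-turn = √(301.592895² + 16.5²) = √(90958.2742 + 272.25) = √91230.5242 = 302.043911
L = 7.25 × 302.043911 = 2189.818355
V = π·1.5² × L = 7.068583 × 2189.818355 = 15478.913825

L=2189.818 V=15478.914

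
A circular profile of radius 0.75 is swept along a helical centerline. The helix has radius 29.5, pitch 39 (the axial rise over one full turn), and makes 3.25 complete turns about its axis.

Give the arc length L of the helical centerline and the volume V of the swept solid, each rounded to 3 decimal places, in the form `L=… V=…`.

2πR = 2π·29.5 = 185.353967
per-turn = √(185.353967² + 39²) = √(34356.0929 + 1521) = √35877.0929 = 189.412494
L = 3.25 × 189.412494 = 615.590606
V = π·0.75² × L = 1.767146 × 615.590606 = 1087.838395

L=615.591 V=1087.838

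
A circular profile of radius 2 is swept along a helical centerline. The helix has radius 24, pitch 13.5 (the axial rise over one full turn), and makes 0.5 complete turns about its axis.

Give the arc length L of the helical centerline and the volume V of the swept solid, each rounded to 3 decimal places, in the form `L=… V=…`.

L=75.700 V=951.271

2πR = 2π·24 = 150.796447
per-turn = √(150.796447² + 13.5²) = √(22739.5685 + 182.25) = √22921.8185 = 151.399533
L = 0.5 × 151.399533 = 75.699766
V = π·2² × L = 12.566371 × 75.699766 = 951.271320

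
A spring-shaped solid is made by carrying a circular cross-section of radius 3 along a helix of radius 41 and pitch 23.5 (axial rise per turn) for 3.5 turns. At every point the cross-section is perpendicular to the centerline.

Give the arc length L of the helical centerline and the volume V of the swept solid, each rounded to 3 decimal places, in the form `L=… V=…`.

L=905.381 V=25599.041

2πR = 2π·41 = 257.610598
per-turn = √(257.610598² + 23.5²) = √(66363.2200 + 552.25) = √66915.4700 = 258.680247
L = 3.5 × 258.680247 = 905.380863
V = π·3² × L = 28.274334 × 905.380863 = 25599.040816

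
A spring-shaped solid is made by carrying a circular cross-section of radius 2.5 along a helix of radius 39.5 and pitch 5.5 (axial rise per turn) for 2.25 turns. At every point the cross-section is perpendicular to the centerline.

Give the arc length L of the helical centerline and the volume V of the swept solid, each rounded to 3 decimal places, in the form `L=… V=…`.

2πR = 2π·39.5 = 248.185820
per-turn = √(248.185820² + 5.5²) = √(61596.2011 + 30.25) = √61626.4511 = 248.246754
L = 2.25 × 248.246754 = 558.555197
V = π·2.5² × L = 19.634954 × 558.555197 = 10967.205655

L=558.555 V=10967.206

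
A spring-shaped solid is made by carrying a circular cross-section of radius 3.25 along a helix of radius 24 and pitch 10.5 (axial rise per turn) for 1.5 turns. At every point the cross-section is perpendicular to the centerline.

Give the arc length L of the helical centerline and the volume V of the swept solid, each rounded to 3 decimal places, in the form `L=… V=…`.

2πR = 2π·24 = 150.796447
per-turn = √(150.796447² + 10.5²) = √(22739.5685 + 110.25) = √22849.8185 = 151.161564
L = 1.5 × 151.161564 = 226.742347
V = π·3.25² × L = 33.183072 × 226.742347 = 7524.007702

L=226.742 V=7524.008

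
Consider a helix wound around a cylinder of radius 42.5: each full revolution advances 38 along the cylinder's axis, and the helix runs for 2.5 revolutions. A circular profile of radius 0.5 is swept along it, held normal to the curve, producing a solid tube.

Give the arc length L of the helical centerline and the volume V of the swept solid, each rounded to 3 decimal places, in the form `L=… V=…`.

2πR = 2π·42.5 = 267.035376
per-turn = √(267.035376² + 38²) = √(71307.8918 + 1444) = √72751.8918 = 269.725586
L = 2.5 × 269.725586 = 674.313965
V = π·0.5² × L = 0.785398 × 674.313965 = 529.604950

L=674.314 V=529.605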